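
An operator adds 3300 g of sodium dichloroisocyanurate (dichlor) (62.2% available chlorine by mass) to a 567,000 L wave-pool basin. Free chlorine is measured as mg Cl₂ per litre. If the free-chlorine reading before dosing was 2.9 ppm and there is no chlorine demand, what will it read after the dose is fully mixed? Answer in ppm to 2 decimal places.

6.52 ppm

Available chlorine delivered: 3300 g × 0.622 = 2053 g as Cl₂.
Concentration rise: 2053 g / 567,000 L = 3.62 mg/L = 3.62 ppm.
Final FC: 2.9 + 3.62 = 6.52 ppm.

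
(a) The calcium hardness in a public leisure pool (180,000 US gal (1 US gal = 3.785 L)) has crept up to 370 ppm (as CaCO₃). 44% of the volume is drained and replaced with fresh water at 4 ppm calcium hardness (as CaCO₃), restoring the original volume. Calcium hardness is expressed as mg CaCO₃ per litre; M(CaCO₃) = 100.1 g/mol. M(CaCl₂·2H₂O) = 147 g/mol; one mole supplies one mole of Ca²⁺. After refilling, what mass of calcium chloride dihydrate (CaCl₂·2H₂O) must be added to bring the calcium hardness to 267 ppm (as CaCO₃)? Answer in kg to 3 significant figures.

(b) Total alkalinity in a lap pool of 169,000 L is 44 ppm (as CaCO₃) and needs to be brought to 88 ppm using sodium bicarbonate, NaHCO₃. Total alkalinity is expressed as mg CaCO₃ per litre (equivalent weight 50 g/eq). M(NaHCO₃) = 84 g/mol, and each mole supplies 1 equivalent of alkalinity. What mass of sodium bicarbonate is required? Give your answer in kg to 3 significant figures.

(a) 58.1 kg; (b) 12.5 kg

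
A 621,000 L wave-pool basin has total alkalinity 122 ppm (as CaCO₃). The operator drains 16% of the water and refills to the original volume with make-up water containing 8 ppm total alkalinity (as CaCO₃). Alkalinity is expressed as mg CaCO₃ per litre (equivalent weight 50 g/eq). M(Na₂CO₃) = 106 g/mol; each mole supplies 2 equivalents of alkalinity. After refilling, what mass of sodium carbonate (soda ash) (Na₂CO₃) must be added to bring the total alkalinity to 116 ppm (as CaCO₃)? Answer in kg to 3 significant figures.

8.06 kg

After draining 16% and refilling: 122 × 0.84 + 8 × 0.16 = 103.76 ppm.
Deficit to target: 116 − 103.76 = 12.24 mg/L.
As CaCO₃: 12.24 mg/L × 621,000 L = 7601 g; ÷ 50 g/eq ÷ 2 = 76.01 mol Na₂CO₃.
Mass: 76.01 × 106 = 8057 g.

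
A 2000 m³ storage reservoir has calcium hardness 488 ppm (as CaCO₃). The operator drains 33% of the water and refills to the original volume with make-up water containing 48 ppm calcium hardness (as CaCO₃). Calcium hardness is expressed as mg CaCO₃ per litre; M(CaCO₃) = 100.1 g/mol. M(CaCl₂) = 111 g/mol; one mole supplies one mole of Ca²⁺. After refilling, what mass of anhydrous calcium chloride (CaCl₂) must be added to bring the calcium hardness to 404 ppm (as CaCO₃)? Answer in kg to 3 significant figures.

136 kg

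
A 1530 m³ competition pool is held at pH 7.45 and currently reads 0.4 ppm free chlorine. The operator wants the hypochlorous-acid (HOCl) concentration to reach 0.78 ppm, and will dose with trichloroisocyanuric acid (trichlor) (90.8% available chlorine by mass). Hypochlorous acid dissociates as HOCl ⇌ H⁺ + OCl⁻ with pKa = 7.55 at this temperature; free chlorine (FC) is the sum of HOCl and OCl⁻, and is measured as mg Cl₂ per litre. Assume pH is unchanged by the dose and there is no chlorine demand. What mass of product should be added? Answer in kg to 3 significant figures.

1.68 kg

Volume: 1530 m³ = 1,530,000 L.
[OCl⁻]/[HOCl] = 10^(pH − pKa) = 10^(7.45 − 7.55) = 0.7943; fraction as HOCl = 1/(1 + 0.7943) = 0.5573.
Free chlorine required for 0.78 ppm HOCl: 0.78 / 0.5573 = 1.4 ppm.
FC to add: 1.4 − 0.4 = 0.9996 mg/L as Cl₂.
Cl₂ equivalent: 0.9996 mg/L × 1,530,000 L = 1529 g.
Product at 90.8% available Cl: 1529 / 0.908 = 1684 g.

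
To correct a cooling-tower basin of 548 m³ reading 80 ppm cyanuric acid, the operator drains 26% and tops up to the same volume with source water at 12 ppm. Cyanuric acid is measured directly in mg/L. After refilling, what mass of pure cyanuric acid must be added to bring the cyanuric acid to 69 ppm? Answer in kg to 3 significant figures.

Volume: 548 m³ = 548,000 L.
After draining 26% and refilling: 80 × 0.74 + 12 × 0.26 = 62.32 ppm.
Deficit to target: 69 − 62.32 = 6.68 mg/L.
Mass: 6.68 mg/L × 548,000 L = 3661 g cyanuric acid.

3.66 kg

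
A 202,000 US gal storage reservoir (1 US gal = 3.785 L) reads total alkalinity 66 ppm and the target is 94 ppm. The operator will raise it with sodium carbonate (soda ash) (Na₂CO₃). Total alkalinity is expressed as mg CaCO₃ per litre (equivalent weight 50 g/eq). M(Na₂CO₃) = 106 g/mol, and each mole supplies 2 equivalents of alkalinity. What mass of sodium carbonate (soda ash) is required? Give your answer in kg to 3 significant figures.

22.7 kg

Volume: 202,000 US gal × 3.785 L/gal = 764,570 L.
Alkalinity to add: (94 − 66) = 28 mg/L as CaCO₃ × 764,570 L = 21,410 g as CaCO₃.
Equivalents: 21,410 g ÷ 50 g/eq = 428.2 eq.
Each mole of Na₂CO₃ supplies 2 eq, so 428.2 / 2 = 214.1 mol.
Mass: 214.1 mol × 106 g/mol = 22,690 g.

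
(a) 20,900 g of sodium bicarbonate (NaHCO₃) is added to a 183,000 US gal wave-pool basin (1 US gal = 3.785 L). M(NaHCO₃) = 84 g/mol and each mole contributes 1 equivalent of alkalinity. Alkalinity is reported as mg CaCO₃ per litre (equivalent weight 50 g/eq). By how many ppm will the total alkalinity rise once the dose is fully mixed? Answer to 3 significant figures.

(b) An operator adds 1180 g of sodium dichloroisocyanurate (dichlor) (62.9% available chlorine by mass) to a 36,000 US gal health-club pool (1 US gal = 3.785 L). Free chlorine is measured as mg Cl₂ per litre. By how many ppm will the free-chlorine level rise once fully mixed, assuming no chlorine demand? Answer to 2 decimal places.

(a) Volume: 183,000 US gal × 3.785 L/gal = 692,655 L.
(a) Moles of NaHCO₃: 20,900 g ÷ 84 g/mol = 248.8 mol → 248.8 eq of alkalinity.
(a) As CaCO₃: 248.8 eq × 50 g/eq = 12,440 g.
(a) Rise: 12,440 g / 692,655 L × 1000 = 17.96 mg/L.

(b) Volume: 36,000 US gal × 3.785 L/gal = 136,260 L.
(b) Available chlorine delivered: 1180 g × 0.629 = 742.2 g as Cl₂.
(b) Concentration rise: 742.2 g / 136,260 L = 5.447 mg/L = 5.45 ppm.

(a) 18.0 ppm; (b) 5.45 ppm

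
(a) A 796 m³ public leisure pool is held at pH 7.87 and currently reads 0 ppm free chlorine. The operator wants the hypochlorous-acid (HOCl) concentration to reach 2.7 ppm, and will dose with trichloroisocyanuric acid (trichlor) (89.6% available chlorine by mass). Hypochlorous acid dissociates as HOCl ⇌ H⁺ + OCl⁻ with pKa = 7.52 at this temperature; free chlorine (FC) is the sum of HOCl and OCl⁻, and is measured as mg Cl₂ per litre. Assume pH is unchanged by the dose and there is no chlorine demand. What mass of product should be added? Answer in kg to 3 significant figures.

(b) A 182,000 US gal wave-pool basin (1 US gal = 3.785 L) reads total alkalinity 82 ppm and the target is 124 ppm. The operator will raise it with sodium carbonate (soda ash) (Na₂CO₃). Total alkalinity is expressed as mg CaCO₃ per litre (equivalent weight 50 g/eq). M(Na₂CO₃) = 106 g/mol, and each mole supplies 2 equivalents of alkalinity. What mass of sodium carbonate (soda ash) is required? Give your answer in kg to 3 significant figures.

(a) Volume: 796 m³ = 796,000 L.
(a) [OCl⁻]/[HOCl] = 10^(pH − pKa) = 10^(7.87 − 7.52) = 2.239; fraction as HOCl = 1/(1 + 2.239) = 0.3088.
(a) Free chlorine required for 2.7 ppm HOCl: 2.7 / 0.3088 = 8.745 ppm.
(a) FC to add: 8.745 − 0 = 8.745 mg/L as Cl₂.
(a) Cl₂ equivalent: 8.745 mg/L × 796,000 L = 6961 g.
(a) Product at 89.6% available Cl: 6961 / 0.896 = 7769 g.

(b) Volume: 182,000 US gal × 3.785 L/gal = 688,870 L.
(b) Alkalinity to add: (124 − 82) = 42 mg/L as CaCO₃ × 688,870 L = 28,930 g as CaCO₃.
(b) Equivalents: 28,930 g ÷ 50 g/eq = 578.7 eq.
(b) Each mole of Na₂CO₃ supplies 2 eq, so 578.7 / 2 = 289.3 mol.
(b) Mass: 289.3 mol × 106 g/mol = 30,670 g.

(a) 7.77 kg; (b) 30.7 kg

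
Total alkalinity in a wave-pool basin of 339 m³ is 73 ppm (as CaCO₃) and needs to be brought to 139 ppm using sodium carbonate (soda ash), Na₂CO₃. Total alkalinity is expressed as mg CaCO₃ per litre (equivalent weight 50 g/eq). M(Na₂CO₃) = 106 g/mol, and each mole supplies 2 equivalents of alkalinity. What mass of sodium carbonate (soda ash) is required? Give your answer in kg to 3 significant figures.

Volume: 339 m³ = 339,000 L.
Alkalinity to add: (139 − 73) = 66 mg/L as CaCO₃ × 339,000 L = 22,370 g as CaCO₃.
Equivalents: 22,370 g ÷ 50 g/eq = 447.5 eq.
Each mole of Na₂CO₃ supplies 2 eq, so 447.5 / 2 = 223.7 mol.
Mass: 223.7 mol × 106 g/mol = 23,720 g.

23.7 kg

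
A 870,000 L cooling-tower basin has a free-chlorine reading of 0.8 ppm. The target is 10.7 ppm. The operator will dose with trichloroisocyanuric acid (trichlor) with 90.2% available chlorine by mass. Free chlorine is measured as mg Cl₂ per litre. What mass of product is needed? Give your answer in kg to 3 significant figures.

9.55 kg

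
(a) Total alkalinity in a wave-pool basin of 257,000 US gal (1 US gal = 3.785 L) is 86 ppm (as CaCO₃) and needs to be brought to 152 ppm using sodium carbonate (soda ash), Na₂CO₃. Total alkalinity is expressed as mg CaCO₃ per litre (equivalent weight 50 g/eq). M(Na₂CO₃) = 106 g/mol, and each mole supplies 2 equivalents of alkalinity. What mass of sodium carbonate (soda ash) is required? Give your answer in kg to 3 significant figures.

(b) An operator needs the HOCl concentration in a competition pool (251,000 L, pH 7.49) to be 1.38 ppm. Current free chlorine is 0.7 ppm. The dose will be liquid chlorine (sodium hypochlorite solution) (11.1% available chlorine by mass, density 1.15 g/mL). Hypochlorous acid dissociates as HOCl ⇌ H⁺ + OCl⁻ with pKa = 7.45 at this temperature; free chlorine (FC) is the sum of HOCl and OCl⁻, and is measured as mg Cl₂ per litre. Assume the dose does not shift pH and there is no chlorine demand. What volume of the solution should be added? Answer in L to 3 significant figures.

(a) Volume: 257,000 US gal × 3.785 L/gal = 972,745 L.
(a) Alkalinity to add: (152 − 86) = 66 mg/L as CaCO₃ × 972,745 L = 64,200 g as CaCO₃.
(a) Equivalents: 64,200 g ÷ 50 g/eq = 1284 eq.
(a) Each mole of Na₂CO₃ supplies 2 eq, so 1284 / 2 = 642 mol.
(a) Mass: 642 mol × 106 g/mol = 68,050 g.

(b) [OCl⁻]/[HOCl] = 10^(pH − pKa) = 10^(7.49 − 7.45) = 1.096; fraction as HOCl = 1/(1 + 1.096) = 0.477.
(b) Free chlorine required for 1.38 ppm HOCl: 1.38 / 0.477 = 2.893 ppm.
(b) FC to add: 2.893 − 0.7 = 2.193 mg/L as Cl₂.
(b) Cl₂ equivalent: 2.193 mg/L × 251,000 L = 550.5 g.
(b) Product at 11.1% available Cl: 550.5 / 0.111 = 4959 g.
(b) Volume: 4959 g ÷ 1.15 g/mL = 4312 mL.

(a) 68.1 kg; (b) 4.31 L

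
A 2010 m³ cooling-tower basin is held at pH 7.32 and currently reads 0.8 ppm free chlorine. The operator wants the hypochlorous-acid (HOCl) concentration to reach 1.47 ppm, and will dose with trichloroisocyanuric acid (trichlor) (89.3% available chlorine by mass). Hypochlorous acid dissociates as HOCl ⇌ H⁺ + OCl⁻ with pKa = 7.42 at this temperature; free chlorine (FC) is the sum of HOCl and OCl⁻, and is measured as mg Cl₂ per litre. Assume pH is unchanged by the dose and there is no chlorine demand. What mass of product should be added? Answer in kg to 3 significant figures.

Volume: 2010 m³ = 2,010,000 L.
[OCl⁻]/[HOCl] = 10^(pH − pKa) = 10^(7.32 − 7.42) = 0.7943; fraction as HOCl = 1/(1 + 0.7943) = 0.5573.
Free chlorine required for 1.47 ppm HOCl: 1.47 / 0.5573 = 2.638 ppm.
FC to add: 2.638 − 0.8 = 1.838 mg/L as Cl₂.
Cl₂ equivalent: 1.838 mg/L × 2,010,000 L = 3694 g.
Product at 89.3% available Cl: 3694 / 0.893 = 4136 g.

4.14 kg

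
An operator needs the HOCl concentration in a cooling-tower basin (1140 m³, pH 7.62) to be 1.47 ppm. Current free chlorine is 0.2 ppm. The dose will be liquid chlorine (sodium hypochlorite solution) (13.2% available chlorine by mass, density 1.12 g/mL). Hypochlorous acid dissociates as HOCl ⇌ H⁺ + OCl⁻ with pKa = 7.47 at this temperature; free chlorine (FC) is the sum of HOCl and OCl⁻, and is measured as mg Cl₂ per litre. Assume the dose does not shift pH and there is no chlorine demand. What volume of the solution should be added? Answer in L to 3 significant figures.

25.8 L

Volume: 1140 m³ = 1,140,000 L.
[OCl⁻]/[HOCl] = 10^(pH − pKa) = 10^(7.62 − 7.47) = 1.413; fraction as HOCl = 1/(1 + 1.413) = 0.4145.
Free chlorine required for 1.47 ppm HOCl: 1.47 / 0.4145 = 3.546 ppm.
FC to add: 3.546 − 0.2 = 3.346 mg/L as Cl₂.
Cl₂ equivalent: 3.346 mg/L × 1,140,000 L = 3815 g.
Product at 13.2% available Cl: 3815 / 0.132 = 28,900 g.
Volume: 28,900 g ÷ 1.12 g/mL = 25,800 mL.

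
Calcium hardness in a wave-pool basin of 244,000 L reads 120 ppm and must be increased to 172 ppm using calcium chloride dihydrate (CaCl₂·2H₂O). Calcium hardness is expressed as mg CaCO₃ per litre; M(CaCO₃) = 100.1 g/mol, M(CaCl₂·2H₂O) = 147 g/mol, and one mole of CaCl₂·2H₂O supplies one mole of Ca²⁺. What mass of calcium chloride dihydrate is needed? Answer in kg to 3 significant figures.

Hardness to add: (172 − 120) = 52 mg/L as CaCO₃ × 244,000 L = 12,690 g as CaCO₃.
Moles of Ca²⁺ (1 mol Ca²⁺ ≡ 1 mol CaCO₃): 12,690 / 100.1 g/mol = 126.8 mol.
Mass of CaCl₂·2H₂O: 126.8 × 147 = 18,630 g.

18.6 kg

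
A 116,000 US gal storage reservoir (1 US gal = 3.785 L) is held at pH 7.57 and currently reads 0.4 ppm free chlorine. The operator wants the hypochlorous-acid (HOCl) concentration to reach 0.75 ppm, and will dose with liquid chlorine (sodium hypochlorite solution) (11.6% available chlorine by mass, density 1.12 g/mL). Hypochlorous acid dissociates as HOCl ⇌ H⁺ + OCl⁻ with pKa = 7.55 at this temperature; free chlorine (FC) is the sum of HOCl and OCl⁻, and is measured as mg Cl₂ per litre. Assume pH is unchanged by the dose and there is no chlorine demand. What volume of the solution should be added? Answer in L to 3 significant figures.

Volume: 116,000 US gal × 3.785 L/gal = 439,060 L.
[OCl⁻]/[HOCl] = 10^(pH − pKa) = 10^(7.57 − 7.55) = 1.047; fraction as HOCl = 1/(1 + 1.047) = 0.4885.
Free chlorine required for 0.75 ppm HOCl: 0.75 / 0.4885 = 1.535 ppm.
FC to add: 1.535 − 0.4 = 1.135 mg/L as Cl₂.
Cl₂ equivalent: 1.135 mg/L × 439,060 L = 498.5 g.
Product at 11.6% available Cl: 498.5 / 0.116 = 4297 g.
Volume: 4297 g ÷ 1.12 g/mL = 3837 mL.

3.84 L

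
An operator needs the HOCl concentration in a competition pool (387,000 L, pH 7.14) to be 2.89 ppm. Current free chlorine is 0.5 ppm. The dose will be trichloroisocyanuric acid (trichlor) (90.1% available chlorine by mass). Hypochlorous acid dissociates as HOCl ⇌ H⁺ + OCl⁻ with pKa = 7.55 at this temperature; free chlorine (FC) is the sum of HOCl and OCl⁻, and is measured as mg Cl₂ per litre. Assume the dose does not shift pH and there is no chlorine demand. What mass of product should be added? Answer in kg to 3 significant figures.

[OCl⁻]/[HOCl] = 10^(pH − pKa) = 10^(7.14 − 7.55) = 0.389; fraction as HOCl = 1/(1 + 0.389) = 0.7199.
Free chlorine required for 2.89 ppm HOCl: 2.89 / 0.7199 = 4.014 ppm.
FC to add: 4.014 − 0.5 = 3.514 mg/L as Cl₂.
Cl₂ equivalent: 3.514 mg/L × 387,000 L = 1360 g.
Product at 90.1% available Cl: 1360 / 0.901 = 1509 g.

1.51 kg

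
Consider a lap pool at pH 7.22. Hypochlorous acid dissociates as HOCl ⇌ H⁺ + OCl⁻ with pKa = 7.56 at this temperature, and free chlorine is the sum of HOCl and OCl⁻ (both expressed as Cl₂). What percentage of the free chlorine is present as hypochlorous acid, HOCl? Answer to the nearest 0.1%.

[OCl⁻]/[HOCl] = 10^(pH − pKa) = 10^(7.22 − 7.56) = 10^-0.34 = 0.4571.
Fraction as HOCl = 1 / (1 + 0.4571) = 0.6863.

68.6%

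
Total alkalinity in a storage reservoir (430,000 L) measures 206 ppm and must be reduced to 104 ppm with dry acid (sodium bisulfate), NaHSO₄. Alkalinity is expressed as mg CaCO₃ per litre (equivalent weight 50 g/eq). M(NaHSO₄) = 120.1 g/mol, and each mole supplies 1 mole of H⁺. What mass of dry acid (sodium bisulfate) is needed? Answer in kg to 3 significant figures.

Alkalinity to neutralize: (206 − 104) = 102 mg/L as CaCO₃ × 430,000 L = 43,860 g as CaCO₃.
Equivalents of H⁺ required: 43,860 ÷ 50 g/eq = 877.2 eq = 877.2 mol NaHSO₄.
Mass of NaHSO₄: 877.2 × 120.1 = 105,400 g.

105 kg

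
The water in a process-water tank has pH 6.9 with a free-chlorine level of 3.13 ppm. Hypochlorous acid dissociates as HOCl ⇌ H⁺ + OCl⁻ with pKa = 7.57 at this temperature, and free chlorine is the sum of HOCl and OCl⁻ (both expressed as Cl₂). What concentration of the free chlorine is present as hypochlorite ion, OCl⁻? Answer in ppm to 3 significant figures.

[OCl⁻]/[HOCl] = 10^(pH − pKa) = 10^(6.9 − 7.57) = 10^-0.67 = 0.2138.
Fraction as HOCl = 1 / (1 + 0.2138) = 0.8239.
OCl⁻ = (1 − 0.8239) × 3.13 ppm = 0.5513 ppm.

0.551 ppm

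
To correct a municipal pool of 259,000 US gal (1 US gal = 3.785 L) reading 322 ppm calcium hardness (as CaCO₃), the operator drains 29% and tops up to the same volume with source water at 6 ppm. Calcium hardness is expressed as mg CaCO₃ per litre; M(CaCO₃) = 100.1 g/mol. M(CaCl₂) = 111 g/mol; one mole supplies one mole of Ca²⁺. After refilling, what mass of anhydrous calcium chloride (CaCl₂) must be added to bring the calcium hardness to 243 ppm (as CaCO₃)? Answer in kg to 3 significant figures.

13.7 kg

Volume: 259,000 US gal × 3.785 L/gal = 980,315 L.
After draining 29% and refilling: 322 × 0.71 + 6 × 0.29 = 230.36 ppm.
Deficit to target: 243 − 230.36 = 12.64 mg/L.
As CaCO₃: 12.64 mg/L × 980,315 L = 12,390 g; ÷ 100.1 = 123.8 mol Ca²⁺.
Mass: 123.8 × 111 = 13,740 g.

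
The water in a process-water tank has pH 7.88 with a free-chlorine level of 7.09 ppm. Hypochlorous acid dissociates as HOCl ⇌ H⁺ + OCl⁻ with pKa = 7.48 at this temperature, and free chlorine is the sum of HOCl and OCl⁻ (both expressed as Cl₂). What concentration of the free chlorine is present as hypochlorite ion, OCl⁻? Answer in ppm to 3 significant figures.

5.07 ppm

[OCl⁻]/[HOCl] = 10^(pH − pKa) = 10^(7.88 − 7.48) = 10^0.40 = 2.512.
Fraction as HOCl = 1 / (1 + 2.512) = 0.2847.
OCl⁻ = (1 − 0.2847) × 7.09 ppm = 5.071 ppm.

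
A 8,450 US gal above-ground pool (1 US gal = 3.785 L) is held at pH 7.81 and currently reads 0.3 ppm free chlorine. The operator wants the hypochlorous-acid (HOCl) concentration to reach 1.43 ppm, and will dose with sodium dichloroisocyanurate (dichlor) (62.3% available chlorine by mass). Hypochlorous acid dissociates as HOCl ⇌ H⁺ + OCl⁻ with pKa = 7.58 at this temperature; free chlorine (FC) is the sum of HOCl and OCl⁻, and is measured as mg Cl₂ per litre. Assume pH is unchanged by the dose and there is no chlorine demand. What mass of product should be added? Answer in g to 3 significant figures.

183 g

Volume: 8,450 US gal × 3.785 L/gal = 31,983 L.
[OCl⁻]/[HOCl] = 10^(pH − pKa) = 10^(7.81 − 7.58) = 1.698; fraction as HOCl = 1/(1 + 1.698) = 0.3706.
Free chlorine required for 1.43 ppm HOCl: 1.43 / 0.3706 = 3.858 ppm.
FC to add: 3.858 − 0.3 = 3.558 mg/L as Cl₂.
Cl₂ equivalent: 3.558 mg/L × 31,983 L = 113.8 g.
Product at 62.3% available Cl: 113.8 / 0.623 = 182.7 g.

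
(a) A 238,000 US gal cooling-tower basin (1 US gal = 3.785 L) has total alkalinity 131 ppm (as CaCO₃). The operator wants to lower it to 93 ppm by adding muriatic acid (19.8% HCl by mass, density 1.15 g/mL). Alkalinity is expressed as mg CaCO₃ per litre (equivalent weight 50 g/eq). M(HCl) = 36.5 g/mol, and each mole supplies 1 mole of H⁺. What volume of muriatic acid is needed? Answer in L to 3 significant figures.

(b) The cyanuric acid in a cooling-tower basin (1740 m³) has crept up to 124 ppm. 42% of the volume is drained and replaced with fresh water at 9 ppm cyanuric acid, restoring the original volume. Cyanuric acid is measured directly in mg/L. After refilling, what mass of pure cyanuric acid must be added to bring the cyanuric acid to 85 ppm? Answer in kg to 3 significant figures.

(a) Volume: 238,000 US gal × 3.785 L/gal = 900,830 L.
(a) Alkalinity to neutralize: (131 − 93) = 38 mg/L as CaCO₃ × 900,830 L = 34,230 g as CaCO₃.
(a) Equivalents of H⁺ required: 34,230 ÷ 50 g/eq = 684.6 eq = 684.6 mol HCl.
(a) Mass of HCl: 684.6 × 36.5 = 24,990 g.
(a) Mass of 19.8% solution: 24,990 / 0.198 = 126,200 g.
(a) Volume: 126,200 g ÷ 1.15 g/mL = 109,700 mL.

(b) Volume: 1740 m³ = 1,740,000 L.
(b) After draining 42% and refilling: 124 × 0.58 + 9 × 0.42 = 75.7 ppm.
(b) Deficit to target: 85 − 75.7 = 9.3 mg/L.
(b) Mass: 9.3 mg/L × 1,740,000 L = 16,180 g cyanuric acid.

(a) 110 L; (b) 16.2 kg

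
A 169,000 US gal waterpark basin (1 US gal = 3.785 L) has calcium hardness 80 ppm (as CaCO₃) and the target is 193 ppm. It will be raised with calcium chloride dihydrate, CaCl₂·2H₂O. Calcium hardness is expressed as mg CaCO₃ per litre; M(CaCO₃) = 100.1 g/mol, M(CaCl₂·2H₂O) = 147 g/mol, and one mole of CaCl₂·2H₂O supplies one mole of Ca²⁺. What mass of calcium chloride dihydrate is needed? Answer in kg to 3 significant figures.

Volume: 169,000 US gal × 3.785 L/gal = 639,665 L.
Hardness to add: (193 − 80) = 113 mg/L as CaCO₃ × 639,665 L = 72,280 g as CaCO₃.
Moles of Ca²⁺ (1 mol Ca²⁺ ≡ 1 mol CaCO₃): 72,280 / 100.1 g/mol = 722.1 mol.
Mass of CaCl₂·2H₂O: 722.1 × 147 = 106,100 g.

106 kg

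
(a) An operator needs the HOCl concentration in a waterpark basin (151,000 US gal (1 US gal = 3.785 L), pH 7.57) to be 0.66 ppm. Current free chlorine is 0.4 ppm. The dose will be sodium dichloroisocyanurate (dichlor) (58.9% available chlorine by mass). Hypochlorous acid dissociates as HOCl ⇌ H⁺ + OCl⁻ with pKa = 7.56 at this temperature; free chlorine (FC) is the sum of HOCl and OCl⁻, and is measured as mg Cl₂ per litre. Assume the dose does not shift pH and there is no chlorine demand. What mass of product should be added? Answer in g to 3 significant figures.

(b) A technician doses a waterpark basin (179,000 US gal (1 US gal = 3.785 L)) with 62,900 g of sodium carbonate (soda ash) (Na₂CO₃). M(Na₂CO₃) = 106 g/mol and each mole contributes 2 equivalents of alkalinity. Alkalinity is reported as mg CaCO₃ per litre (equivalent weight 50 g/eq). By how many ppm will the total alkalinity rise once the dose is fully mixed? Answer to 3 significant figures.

(a) Volume: 151,000 US gal × 3.785 L/gal = 571,535 L.
(a) [OCl⁻]/[HOCl] = 10^(pH − pKa) = 10^(7.57 − 7.56) = 1.023; fraction as HOCl = 1/(1 + 1.023) = 0.4942.
(a) Free chlorine required for 0.66 ppm HOCl: 0.66 / 0.4942 = 1.335 ppm.
(a) FC to add: 1.335 − 0.4 = 0.9354 mg/L as Cl₂.
(a) Cl₂ equivalent: 0.9354 mg/L × 571,535 L = 534.6 g.
(a) Product at 58.9% available Cl: 534.6 / 0.589 = 907.6 g.

(b) Volume: 179,000 US gal × 3.785 L/gal = 677,515 L.
(b) Moles of Na₂CO₃: 62,900 g ÷ 106 g/mol = 593.4 mol → 1187 eq of alkalinity.
(b) As CaCO₃: 1187 eq × 50 g/eq = 59,340 g.
(b) Rise: 59,340 g / 677,515 L × 1000 = 87.58 mg/L.

(a) 908 g; (b) 87.6 ppm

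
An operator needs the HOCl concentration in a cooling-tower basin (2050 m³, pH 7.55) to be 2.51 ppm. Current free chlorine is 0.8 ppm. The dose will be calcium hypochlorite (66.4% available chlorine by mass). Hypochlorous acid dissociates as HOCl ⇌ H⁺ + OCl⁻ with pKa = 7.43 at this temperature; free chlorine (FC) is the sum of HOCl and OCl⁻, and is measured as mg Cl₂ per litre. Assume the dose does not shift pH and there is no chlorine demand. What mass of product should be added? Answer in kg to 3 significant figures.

15.5 kg

Volume: 2050 m³ = 2,050,000 L.
[OCl⁻]/[HOCl] = 10^(pH − pKa) = 10^(7.55 − 7.43) = 1.318; fraction as HOCl = 1/(1 + 1.318) = 0.4314.
Free chlorine required for 2.51 ppm HOCl: 2.51 / 0.4314 = 5.819 ppm.
FC to add: 5.819 − 0.8 = 5.019 mg/L as Cl₂.
Cl₂ equivalent: 5.019 mg/L × 2,050,000 L = 10,290 g.
Product at 66.4% available Cl: 10,290 / 0.664 = 15,490 g.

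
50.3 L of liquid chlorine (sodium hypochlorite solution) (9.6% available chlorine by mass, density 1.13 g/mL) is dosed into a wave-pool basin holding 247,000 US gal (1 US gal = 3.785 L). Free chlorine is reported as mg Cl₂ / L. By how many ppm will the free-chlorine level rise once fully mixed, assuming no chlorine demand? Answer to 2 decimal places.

5.84 ppm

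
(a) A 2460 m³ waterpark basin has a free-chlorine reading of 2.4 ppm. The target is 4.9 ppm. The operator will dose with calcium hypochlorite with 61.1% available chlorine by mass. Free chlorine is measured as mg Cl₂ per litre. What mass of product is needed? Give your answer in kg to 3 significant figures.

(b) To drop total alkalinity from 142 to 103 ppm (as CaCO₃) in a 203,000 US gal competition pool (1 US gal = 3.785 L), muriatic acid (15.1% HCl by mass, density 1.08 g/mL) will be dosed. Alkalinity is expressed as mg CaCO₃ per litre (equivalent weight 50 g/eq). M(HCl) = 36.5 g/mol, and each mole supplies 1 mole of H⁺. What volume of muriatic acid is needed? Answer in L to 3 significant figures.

(a) Volume: 2460 m³ = 2,460,000 L.
(a) Chlorine deficit: 4.9 − 2.4 = 2.5 ppm = 2.5 mg/L as Cl₂.
(a) Cl₂ equivalent needed: 2.5 mg/L × 2,460,000 L = 6,150,000 mg = 6150 g.
(a) Product at 61.1% available chlorine: 6150 / 0.611 = 10,070 g.

(b) Volume: 203,000 US gal × 3.785 L/gal = 768,355 L.
(b) Alkalinity to neutralize: (142 − 103) = 39 mg/L as CaCO₃ × 768,355 L = 29,970 g as CaCO₃.
(b) Equivalents of H⁺ required: 29,970 ÷ 50 g/eq = 599.3 eq = 599.3 mol HCl.
(b) Mass of HCl: 599.3 × 36.5 = 21,880 g.
(b) Mass of 15.1% solution: 21,880 / 0.151 = 144,900 g.
(b) Volume: 144,900 g ÷ 1.08 g/mL = 134,100 mL.

(a) 10.1 kg; (b) 134 L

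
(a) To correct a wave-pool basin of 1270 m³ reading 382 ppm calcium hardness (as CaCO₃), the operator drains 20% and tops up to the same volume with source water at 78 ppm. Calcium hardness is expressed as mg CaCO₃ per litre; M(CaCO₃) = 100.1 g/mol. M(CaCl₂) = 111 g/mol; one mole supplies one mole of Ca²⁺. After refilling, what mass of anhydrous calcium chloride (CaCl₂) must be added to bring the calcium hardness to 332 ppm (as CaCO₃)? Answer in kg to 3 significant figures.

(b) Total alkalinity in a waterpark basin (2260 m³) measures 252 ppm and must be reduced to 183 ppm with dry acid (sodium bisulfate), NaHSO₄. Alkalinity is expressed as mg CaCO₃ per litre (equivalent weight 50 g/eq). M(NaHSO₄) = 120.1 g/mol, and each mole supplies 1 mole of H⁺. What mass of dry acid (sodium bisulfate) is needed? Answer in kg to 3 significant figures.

(a) Volume: 1270 m³ = 1,270,000 L.
(a) After draining 20% and refilling: 382 × 0.80 + 78 × 0.20 = 321.2 ppm.
(a) Deficit to target: 332 − 321.2 = 10.8 mg/L.
(a) As CaCO₃: 10.8 mg/L × 1,270,000 L = 13,720 g; ÷ 100.1 = 137 mol Ca²⁺.
(a) Mass: 137 × 111 = 15,210 g.

(b) Volume: 2260 m³ = 2,260,000 L.
(b) Alkalinity to neutralize: (252 − 183) = 69 mg/L as CaCO₃ × 2,260,000 L = 155,900 g as CaCO₃.
(b) Equivalents of H⁺ required: 155,900 ÷ 50 g/eq = 3119 eq = 3119 mol NaHSO₄.
(b) Mass of NaHSO₄: 3119 × 120.1 = 374,600 g.

(a) 15.2 kg; (b) 375 kg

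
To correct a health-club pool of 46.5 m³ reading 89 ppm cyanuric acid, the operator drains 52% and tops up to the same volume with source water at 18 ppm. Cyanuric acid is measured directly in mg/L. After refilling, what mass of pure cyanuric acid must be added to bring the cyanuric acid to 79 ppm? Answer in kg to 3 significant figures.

Volume: 46.5 m³ = 46,500 L.
After draining 52% and refilling: 89 × 0.48 + 18 × 0.52 = 52.08 ppm.
Deficit to target: 79 − 52.08 = 26.92 mg/L.
Mass: 26.92 mg/L × 46,500 L = 1252 g cyanuric acid.

1.25 kg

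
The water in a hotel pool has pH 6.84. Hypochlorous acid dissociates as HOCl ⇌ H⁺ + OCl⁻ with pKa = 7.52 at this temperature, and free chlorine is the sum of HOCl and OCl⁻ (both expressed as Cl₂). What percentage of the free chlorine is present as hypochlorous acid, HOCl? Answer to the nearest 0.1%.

82.7%

[OCl⁻]/[HOCl] = 10^(pH − pKa) = 10^(6.84 − 7.52) = 10^-0.68 = 0.2089.
Fraction as HOCl = 1 / (1 + 0.2089) = 0.8272.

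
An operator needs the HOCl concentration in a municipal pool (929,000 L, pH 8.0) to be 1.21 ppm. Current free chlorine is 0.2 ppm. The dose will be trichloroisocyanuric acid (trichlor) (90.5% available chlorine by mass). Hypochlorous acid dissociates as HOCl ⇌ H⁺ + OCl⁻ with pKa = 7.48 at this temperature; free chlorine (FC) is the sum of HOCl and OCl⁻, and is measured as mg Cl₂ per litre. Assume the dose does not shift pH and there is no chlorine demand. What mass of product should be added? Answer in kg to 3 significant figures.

5.15 kg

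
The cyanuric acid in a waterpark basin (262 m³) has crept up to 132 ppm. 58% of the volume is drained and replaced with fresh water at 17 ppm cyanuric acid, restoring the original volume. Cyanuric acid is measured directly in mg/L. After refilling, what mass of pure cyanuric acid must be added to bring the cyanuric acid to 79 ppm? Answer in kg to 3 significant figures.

3.59 kg

Volume: 262 m³ = 262,000 L.
After draining 58% and refilling: 132 × 0.42 + 17 × 0.58 = 65.3 ppm.
Deficit to target: 79 − 65.3 = 13.7 mg/L.
Mass: 13.7 mg/L × 262,000 L = 3589 g cyanuric acid.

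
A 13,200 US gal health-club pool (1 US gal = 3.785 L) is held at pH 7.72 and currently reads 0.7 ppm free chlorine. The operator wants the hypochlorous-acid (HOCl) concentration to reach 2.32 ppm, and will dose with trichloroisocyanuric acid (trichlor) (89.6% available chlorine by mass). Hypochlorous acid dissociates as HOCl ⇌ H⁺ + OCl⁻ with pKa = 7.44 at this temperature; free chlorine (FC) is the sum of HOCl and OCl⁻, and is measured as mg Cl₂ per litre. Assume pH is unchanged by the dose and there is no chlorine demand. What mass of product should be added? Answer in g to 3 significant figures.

Volume: 13,200 US gal × 3.785 L/gal = 49,962 L.
[OCl⁻]/[HOCl] = 10^(pH − pKa) = 10^(7.72 − 7.44) = 1.905; fraction as HOCl = 1/(1 + 1.905) = 0.3442.
Free chlorine required for 2.32 ppm HOCl: 2.32 / 0.3442 = 6.741 ppm.
FC to add: 6.741 − 0.7 = 6.041 mg/L as Cl₂.
Cl₂ equivalent: 6.041 mg/L × 49,962 L = 301.8 g.
Product at 89.6% available Cl: 301.8 / 0.896 = 336.8 g.

337 g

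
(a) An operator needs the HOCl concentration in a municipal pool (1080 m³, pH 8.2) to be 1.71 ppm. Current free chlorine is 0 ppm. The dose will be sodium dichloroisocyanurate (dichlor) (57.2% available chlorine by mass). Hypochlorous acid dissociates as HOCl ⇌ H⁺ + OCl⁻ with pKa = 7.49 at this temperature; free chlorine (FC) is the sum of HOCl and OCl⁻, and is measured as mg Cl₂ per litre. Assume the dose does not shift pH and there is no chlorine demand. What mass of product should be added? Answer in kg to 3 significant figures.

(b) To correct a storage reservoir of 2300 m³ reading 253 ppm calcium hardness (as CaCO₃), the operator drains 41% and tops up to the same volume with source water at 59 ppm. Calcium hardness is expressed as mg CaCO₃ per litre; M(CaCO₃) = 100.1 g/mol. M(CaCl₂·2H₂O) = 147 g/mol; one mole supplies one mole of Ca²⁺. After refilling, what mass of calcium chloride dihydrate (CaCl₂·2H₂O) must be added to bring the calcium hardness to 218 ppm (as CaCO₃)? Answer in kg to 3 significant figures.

(a) 19.8 kg; (b) 150 kg

(a) Volume: 1080 m³ = 1,080,000 L.
(a) [OCl⁻]/[HOCl] = 10^(pH − pKa) = 10^(8.2 − 7.49) = 5.129; fraction as HOCl = 1/(1 + 5.129) = 0.1632.
(a) Free chlorine required for 1.71 ppm HOCl: 1.71 / 0.1632 = 10.48 ppm.
(a) FC to add: 10.48 − 0 = 10.48 mg/L as Cl₂.
(a) Cl₂ equivalent: 10.48 mg/L × 1,080,000 L = 11,320 g.
(a) Product at 57.2% available Cl: 11,320 / 0.572 = 19,790 g.

(b) Volume: 2300 m³ = 2,300,000 L.
(b) After draining 41% and refilling: 253 × 0.59 + 59 × 0.41 = 173.46 ppm.
(b) Deficit to target: 218 − 173.46 = 44.54 mg/L.
(b) As CaCO₃: 44.54 mg/L × 2,300,000 L = 102,400 g; ÷ 100.1 = 1023 mol Ca²⁺.
(b) Mass: 1023 × 147 = 150,400 g.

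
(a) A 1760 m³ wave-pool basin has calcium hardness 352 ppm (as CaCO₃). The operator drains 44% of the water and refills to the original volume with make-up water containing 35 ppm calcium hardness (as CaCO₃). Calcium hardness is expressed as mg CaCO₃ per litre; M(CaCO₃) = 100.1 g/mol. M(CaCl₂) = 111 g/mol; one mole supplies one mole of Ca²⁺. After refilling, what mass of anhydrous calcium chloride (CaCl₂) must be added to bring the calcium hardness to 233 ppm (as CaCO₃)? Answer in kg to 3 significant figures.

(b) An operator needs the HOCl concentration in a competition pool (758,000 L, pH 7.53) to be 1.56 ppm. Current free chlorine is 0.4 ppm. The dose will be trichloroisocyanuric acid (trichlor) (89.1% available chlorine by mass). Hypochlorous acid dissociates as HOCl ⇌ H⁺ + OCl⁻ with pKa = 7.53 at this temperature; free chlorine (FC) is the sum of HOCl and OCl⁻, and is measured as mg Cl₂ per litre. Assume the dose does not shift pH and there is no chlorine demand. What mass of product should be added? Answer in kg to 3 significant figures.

(a) 40.0 kg; (b) 2.31 kg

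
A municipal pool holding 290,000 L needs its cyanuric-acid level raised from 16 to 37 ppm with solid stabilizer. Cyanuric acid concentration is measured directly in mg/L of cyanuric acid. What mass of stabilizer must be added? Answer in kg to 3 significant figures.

CYA to add: (37 − 16) = 21 mg/L × 290,000 L = 6090 g cyanuric acid.

6.09 kg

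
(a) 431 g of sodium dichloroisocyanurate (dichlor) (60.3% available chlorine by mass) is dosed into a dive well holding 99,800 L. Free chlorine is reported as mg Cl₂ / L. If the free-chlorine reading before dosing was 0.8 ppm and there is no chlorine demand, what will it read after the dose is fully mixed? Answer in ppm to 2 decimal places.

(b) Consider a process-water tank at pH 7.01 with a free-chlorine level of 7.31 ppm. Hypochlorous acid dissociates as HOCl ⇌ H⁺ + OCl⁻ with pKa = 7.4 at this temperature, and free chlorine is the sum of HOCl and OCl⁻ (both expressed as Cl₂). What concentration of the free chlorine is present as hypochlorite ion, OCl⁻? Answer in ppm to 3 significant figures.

(a) 3.40 ppm; (b) 2.12 ppm

(a) Available chlorine delivered: 431 g × 0.603 = 259.9 g as Cl₂.
(a) Concentration rise: 259.9 g / 99,800 L = 2.604 mg/L = 2.60 ppm.
(a) Final FC: 0.8 + 2.60 = 3.40 ppm.

(b) [OCl⁻]/[HOCl] = 10^(pH − pKa) = 10^(7.01 − 7.4) = 10^-0.39 = 0.4074.
(b) Fraction as HOCl = 1 / (1 + 0.4074) = 0.7105.
(b) OCl⁻ = (1 − 0.7105) × 7.31 ppm = 2.116 ppm.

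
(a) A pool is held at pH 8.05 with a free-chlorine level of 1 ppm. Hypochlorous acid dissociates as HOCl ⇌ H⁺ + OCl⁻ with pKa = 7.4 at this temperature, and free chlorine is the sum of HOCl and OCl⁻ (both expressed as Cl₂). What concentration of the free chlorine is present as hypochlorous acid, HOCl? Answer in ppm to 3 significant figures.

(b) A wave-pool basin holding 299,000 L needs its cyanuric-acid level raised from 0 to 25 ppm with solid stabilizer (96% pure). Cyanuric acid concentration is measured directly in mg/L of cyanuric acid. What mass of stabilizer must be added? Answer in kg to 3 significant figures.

(a) [OCl⁻]/[HOCl] = 10^(pH − pKa) = 10^(8.05 − 7.4) = 10^0.65 = 4.467.
(a) Fraction as HOCl = 1 / (1 + 4.467) = 0.1829.
(a) HOCl = 0.1829 × 1 ppm = 0.1829 ppm.

(b) CYA to add: (25 − 0) = 25 mg/L × 299,000 L = 7475 g cyanuric acid.
(b) At 96% purity: 7475 / 0.96 = 7786 g product.

(a) 0.183 ppm; (b) 7.79 kg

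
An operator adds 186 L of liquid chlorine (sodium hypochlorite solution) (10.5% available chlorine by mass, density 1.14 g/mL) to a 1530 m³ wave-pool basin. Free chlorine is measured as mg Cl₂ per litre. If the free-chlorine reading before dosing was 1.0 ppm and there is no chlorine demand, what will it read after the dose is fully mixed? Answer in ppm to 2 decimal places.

15.55 ppm

Volume: 1530 m³ = 1,530,000 L.
Mass of solution: 186 L × 1000 mL/L × 1.14 g/mL = 212,000 g.
Available chlorine delivered: 212,000 g × 0.105 = 22,260 g as Cl₂.
Concentration rise: 22,260 g / 1,530,000 L = 14.55 mg/L = 14.55 ppm.
Final FC: 1.0 + 14.55 = 15.55 ppm.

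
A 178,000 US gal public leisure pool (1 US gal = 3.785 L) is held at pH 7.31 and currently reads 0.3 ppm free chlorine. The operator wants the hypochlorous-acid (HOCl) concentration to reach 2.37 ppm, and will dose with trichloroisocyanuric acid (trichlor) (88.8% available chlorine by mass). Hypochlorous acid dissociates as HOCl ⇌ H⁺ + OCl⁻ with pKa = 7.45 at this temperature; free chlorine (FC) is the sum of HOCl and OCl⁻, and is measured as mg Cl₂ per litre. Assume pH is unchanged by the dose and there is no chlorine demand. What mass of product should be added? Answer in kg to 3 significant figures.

2.87 kg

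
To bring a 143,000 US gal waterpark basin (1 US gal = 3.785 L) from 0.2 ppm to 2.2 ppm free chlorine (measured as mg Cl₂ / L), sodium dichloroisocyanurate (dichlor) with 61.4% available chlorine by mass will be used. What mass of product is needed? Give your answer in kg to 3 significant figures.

1.76 kg

Volume: 143,000 US gal × 3.785 L/gal = 541,255 L.
Chlorine deficit: 2.2 − 0.2 = 2 ppm = 2 mg/L as Cl₂.
Cl₂ equivalent needed: 2 mg/L × 541,255 L = 1,083,000 mg = 1083 g.
Product at 61.4% available chlorine: 1083 / 0.614 = 1763 g.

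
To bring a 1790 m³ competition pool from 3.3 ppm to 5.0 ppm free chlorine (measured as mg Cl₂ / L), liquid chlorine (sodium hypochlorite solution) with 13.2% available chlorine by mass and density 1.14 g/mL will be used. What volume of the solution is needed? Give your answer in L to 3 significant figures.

20.2 L

Volume: 1790 m³ = 1,790,000 L.
Chlorine deficit: 5.0 − 3.3 = 1.7 ppm = 1.7 mg/L as Cl₂.
Cl₂ equivalent needed: 1.7 mg/L × 1,790,000 L = 3,043,000 mg = 3043 g.
Product at 13.2% available chlorine: 3043 / 0.132 = 23,050 g.
Volume at density 1.14 g/mL: 23,050 g ÷ 1.14 g/mL = 20,220 mL.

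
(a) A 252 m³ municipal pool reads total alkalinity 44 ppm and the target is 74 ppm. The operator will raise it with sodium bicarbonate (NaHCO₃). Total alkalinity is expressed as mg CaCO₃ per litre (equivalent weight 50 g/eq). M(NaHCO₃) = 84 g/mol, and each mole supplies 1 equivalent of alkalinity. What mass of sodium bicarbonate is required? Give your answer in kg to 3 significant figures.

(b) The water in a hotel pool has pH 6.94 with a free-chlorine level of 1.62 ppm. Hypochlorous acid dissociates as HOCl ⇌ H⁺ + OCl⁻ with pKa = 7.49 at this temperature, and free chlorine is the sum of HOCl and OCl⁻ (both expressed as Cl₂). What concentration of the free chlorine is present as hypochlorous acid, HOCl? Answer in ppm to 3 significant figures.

(a) 12.7 kg; (b) 1.26 ppm

(a) Volume: 252 m³ = 252,000 L.
(a) Alkalinity to add: (74 − 44) = 30 mg/L as CaCO₃ × 252,000 L = 7560 g as CaCO₃.
(a) Equivalents: 7560 g ÷ 50 g/eq = 151.2 eq.
(a) NaHCO₃ supplies 1 eq per mole → 151.2 mol.
(a) Mass: 151.2 mol × 84 g/mol = 12,700 g.

(b) [OCl⁻]/[HOCl] = 10^(pH − pKa) = 10^(6.94 − 7.49) = 10^-0.55 = 0.2818.
(b) Fraction as HOCl = 1 / (1 + 0.2818) = 0.7801.
(b) HOCl = 0.7801 × 1.62 ppm = 1.264 ppm.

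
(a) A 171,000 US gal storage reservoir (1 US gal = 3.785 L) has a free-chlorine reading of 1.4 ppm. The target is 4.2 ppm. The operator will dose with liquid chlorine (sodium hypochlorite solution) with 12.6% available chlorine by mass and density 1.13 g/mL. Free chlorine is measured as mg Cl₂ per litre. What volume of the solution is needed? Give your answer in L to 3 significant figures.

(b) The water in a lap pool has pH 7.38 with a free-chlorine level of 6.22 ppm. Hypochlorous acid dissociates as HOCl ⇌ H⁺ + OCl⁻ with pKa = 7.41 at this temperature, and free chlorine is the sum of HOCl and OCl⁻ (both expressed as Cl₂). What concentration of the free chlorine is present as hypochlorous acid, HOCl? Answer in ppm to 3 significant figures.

(a) Volume: 171,000 US gal × 3.785 L/gal = 647,235 L.
(a) Chlorine deficit: 4.2 − 1.4 = 2.8 ppm = 2.8 mg/L as Cl₂.
(a) Cl₂ equivalent needed: 2.8 mg/L × 647,235 L = 1,812,000 mg = 1812 g.
(a) Product at 12.6% available chlorine: 1812 / 0.126 = 14,380 g.
(a) Volume at density 1.13 g/mL: 14,380 g ÷ 1.13 g/mL = 12,730 mL.

(b) [OCl⁻]/[HOCl] = 10^(pH − pKa) = 10^(7.38 − 7.41) = 10^-0.03 = 0.9333.
(b) Fraction as HOCl = 1 / (1 + 0.9333) = 0.5173.
(b) HOCl = 0.5173 × 6.22 ppm = 3.217 ppm.

(a) 12.7 L; (b) 3.22 ppm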